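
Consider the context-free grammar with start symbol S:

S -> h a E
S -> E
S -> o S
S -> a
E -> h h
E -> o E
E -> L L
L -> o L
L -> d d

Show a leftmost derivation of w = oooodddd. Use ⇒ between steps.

S ⇒ oS ⇒ oE ⇒ ooE ⇒ oooE ⇒ oooLL ⇒ ooooLL ⇒ ooooddL ⇒ oooodddd

S ⇒ oS   [S -> o S]
oS ⇒ oE   [S -> E]
oE ⇒ ooE   [E -> o E]
ooE ⇒ oooE   [E -> o E]
oooE ⇒ oooLL   [E -> L L]
oooLL ⇒ ooooLL   [L -> o L]
ooooLL ⇒ ooooddL   [L -> d d]
ooooddL ⇒ oooodddd   [L -> d d]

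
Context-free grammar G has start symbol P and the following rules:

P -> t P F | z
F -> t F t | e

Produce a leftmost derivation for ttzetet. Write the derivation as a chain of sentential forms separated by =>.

P=>tPF=>ttPFF=>ttzFF=>ttzeF=>ttzetFt=>ttzetet

P => tPF   [P -> t P F]
tPF => ttPFF   [P -> t P F]
ttPFF => ttzFF   [P -> z]
ttzFF => ttzeF   [F -> e]
ttzeF => ttzetFt   [F -> t F t]
ttzetFt => ttzetet   [F -> e]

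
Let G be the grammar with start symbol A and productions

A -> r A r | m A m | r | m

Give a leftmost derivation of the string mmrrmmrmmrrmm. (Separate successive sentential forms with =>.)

A => mAm   [A -> m A m]
mAm => mmAmm   [A -> m A m]
mmAmm => mmrArmm   [A -> r A r]
mmrArmm => mmrrArrmm   [A -> r A r]
mmrrArrmm => mmrrmAmrrmm   [A -> m A m]
mmrrmAmrrmm => mmrrmmAmmrrmm   [A -> m A m]
mmrrmmAmmrrmm => mmrrmmrmmrrmm   [A -> r]

A => mAm => mmAmm => mmrArmm => mmrrArrmm => mmrrmAmrrmm => mmrrmmAmmrrmm => mmrrmmrmmrrmm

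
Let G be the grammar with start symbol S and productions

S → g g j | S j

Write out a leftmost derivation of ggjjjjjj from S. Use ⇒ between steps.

S ⇒ Sj   [S → S j]
Sj ⇒ Sjj   [S → S j]
Sjj ⇒ Sjjj   [S → S j]
Sjjj ⇒ Sjjjj   [S → S j]
Sjjjj ⇒ Sjjjjj   [S → S j]
Sjjjjj ⇒ ggjjjjjj   [S → g g j]

S ⇒ Sj ⇒ Sjj ⇒ Sjjj ⇒ Sjjjj ⇒ Sjjjjj ⇒ ggjjjjjj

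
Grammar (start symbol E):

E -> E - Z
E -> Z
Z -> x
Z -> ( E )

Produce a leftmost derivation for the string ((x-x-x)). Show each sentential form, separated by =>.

E=>Z=>(E)=>(Z)=>((E))=>((E-Z))=>((E-Z-Z))=>((Z-Z-Z))=>((x-Z-Z))=>((x-x-Z))=>((x-x-x))

E => Z   [E -> Z]
Z => (E)   [Z -> ( E )]
(E) => (Z)   [E -> Z]
(Z) => ((E))   [Z -> ( E )]
((E)) => ((E-Z))   [E -> E - Z]
((E-Z)) => ((E-Z-Z))   [E -> E - Z]
((E-Z-Z)) => ((Z-Z-Z))   [E -> Z]
((Z-Z-Z)) => ((x-Z-Z))   [Z -> x]
((x-Z-Z)) => ((x-x-Z))   [Z -> x]
((x-x-Z)) => ((x-x-x))   [Z -> x]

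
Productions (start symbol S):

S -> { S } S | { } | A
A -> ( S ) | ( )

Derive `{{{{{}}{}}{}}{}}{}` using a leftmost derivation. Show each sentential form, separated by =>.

S => {S}S => {{S}S}S => {{{S}S}S}S => {{{{S}S}S}S}S => {{{{{}}S}S}S}S => {{{{{}}{}}S}S}S => {{{{{}}{}}{}}S}S => {{{{{}}{}}{}}{}}S => {{{{{}}{}}{}}{}}{}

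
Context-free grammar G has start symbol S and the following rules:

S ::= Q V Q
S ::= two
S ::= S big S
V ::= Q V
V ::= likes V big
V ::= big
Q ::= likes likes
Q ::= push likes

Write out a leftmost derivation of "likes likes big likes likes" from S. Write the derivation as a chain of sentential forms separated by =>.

S => Q V Q => likes likes V Q => likes likes big Q => likes likes big likes likes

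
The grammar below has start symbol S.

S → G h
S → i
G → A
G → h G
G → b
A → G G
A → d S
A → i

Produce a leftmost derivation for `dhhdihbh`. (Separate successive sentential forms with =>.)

S=>Gh=>Ah=>GGh=>AGh=>dSGh=>dGhGh=>dhGhGh=>dhhGhGh=>dhhAhGh=>dhhdShGh=>dhhdihGh=>dhhdihbh

S => Gh   [S → G h]
Gh => Ah   [G → A]
Ah => GGh   [A → G G]
GGh => AGh   [G → A]
AGh => dSGh   [A → d S]
dSGh => dGhGh   [S → G h]
dGhGh => dhGhGh   [G → h G]
dhGhGh => dhhGhGh   [G → h G]
dhhGhGh => dhhAhGh   [G → A]
dhhAhGh => dhhdShGh   [A → d S]
dhhdShGh => dhhdihGh   [S → i]
dhhdihGh => dhhdihbh   [G → b]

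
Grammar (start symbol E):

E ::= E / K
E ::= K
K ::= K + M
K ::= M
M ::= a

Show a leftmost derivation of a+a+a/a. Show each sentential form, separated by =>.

E => E/K => K/K => K+M/K => K+M+M/K => M+M+M/K => a+M+M/K => a+a+M/K => a+a+a/K => a+a+a/M => a+a+a/a

E => E/K   [E ::= E / K]
E/K => K/K   [E ::= K]
K/K => K+M/K   [K ::= K + M]
K+M/K => K+M+M/K   [K ::= K + M]
K+M+M/K => M+M+M/K   [K ::= M]
M+M+M/K => a+M+M/K   [M ::= a]
a+M+M/K => a+a+M/K   [M ::= a]
a+a+M/K => a+a+a/K   [M ::= a]
a+a+a/K => a+a+a/M   [K ::= M]
a+a+a/M => a+a+a/a   [M ::= a]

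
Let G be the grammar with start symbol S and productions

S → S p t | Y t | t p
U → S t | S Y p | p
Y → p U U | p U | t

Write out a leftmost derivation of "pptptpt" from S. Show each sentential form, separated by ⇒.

S ⇒ Spt ⇒ Sptpt ⇒ Ytptpt ⇒ pUtptpt ⇒ pptptpt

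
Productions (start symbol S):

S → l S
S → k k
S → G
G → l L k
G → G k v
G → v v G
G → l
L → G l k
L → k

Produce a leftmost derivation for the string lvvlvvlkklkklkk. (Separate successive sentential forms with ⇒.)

S ⇒ G ⇒ lLk ⇒ lGlkk ⇒ lvvGlkk ⇒ lvvlLklkk ⇒ lvvlGlkklkk ⇒ lvvlvvGlkklkk ⇒ lvvlvvlLklkklkk ⇒ lvvlvvlkklkklkk

S ⇒ G   [S → G]
G ⇒ lLk   [G → l L k]
lLk ⇒ lGlkk   [L → G l k]
lGlkk ⇒ lvvGlkk   [G → v v G]
lvvGlkk ⇒ lvvlLklkk   [G → l L k]
lvvlLklkk ⇒ lvvlGlkklkk   [L → G l k]
lvvlGlkklkk ⇒ lvvlvvGlkklkk   [G → v v G]
lvvlvvGlkklkk ⇒ lvvlvvlLklkklkk   [G → l L k]
lvvlvvlLklkklkk ⇒ lvvlvvlkklkklkk   [L → k]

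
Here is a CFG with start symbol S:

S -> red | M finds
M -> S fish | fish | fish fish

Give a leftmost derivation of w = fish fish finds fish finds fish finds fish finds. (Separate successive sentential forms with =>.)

S => M finds => S fish finds => M finds fish finds => S fish finds fish finds => M finds fish finds fish finds => S fish finds fish finds fish finds => M finds fish finds fish finds fish finds => fish fish finds fish finds fish finds fish finds

S => M finds   [S -> M finds]
M finds => S fish finds   [M -> S fish]
S fish finds => M finds fish finds   [S -> M finds]
M finds fish finds => S fish finds fish finds   [M -> S fish]
S fish finds fish finds => M finds fish finds fish finds   [S -> M finds]
M finds fish finds fish finds => S fish finds fish finds fish finds   [M -> S fish]
S fish finds fish finds fish finds => M finds fish finds fish finds fish finds   [S -> M finds]
M finds fish finds fish finds fish finds => fish fish finds fish finds fish finds fish finds   [M -> fish fish]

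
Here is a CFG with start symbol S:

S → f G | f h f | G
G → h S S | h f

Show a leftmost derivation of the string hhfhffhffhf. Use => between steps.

S => G => hSS => hGS => hhSSS => hhfGSS => hhfhfSS => hhfhffGS => hhfhffhfS => hhfhffhffhf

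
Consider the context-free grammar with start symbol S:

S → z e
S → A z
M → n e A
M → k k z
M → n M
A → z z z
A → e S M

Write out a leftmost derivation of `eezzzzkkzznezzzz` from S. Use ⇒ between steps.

S ⇒ Az   [S → A z]
Az ⇒ eSMz   [A → e S M]
eSMz ⇒ eAzMz   [S → A z]
eAzMz ⇒ eeSMzMz   [A → e S M]
eeSMzMz ⇒ eeAzMzMz   [S → A z]
eeAzMzMz ⇒ eezzzzMzMz   [A → z z z]
eezzzzMzMz ⇒ eezzzzkkzzMz   [M → k k z]
eezzzzkkzzMz ⇒ eezzzzkkzzneAz   [M → n e A]
eezzzzkkzzneAz ⇒ eezzzzkkzznezzzz   [A → z z z]

S ⇒ Az ⇒ eSMz ⇒ eAzMz ⇒ eeSMzMz ⇒ eeAzMzMz ⇒ eezzzzMzMz ⇒ eezzzzkkzzMz ⇒ eezzzzkkzzneAz ⇒ eezzzzkkzznezzzz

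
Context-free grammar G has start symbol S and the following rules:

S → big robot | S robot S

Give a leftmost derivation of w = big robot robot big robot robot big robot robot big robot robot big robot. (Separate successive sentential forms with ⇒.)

S ⇒ S robot S ⇒ big robot robot S ⇒ big robot robot S robot S ⇒ big robot robot S robot S robot S ⇒ big robot robot big robot robot S robot S ⇒ big robot robot big robot robot big robot robot S ⇒ big robot robot big robot robot big robot robot S robot S ⇒ big robot robot big robot robot big robot robot big robot robot S ⇒ big robot robot big robot robot big robot robot big robot robot big robot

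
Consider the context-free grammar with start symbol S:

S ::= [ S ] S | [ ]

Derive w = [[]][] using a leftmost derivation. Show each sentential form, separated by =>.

S => [S]S => [[]]S => [[]][]

S => [S]S   [S ::= [ S ] S]
[S]S => [[]]S   [S ::= [ ]]
[[]]S => [[]][]   [S ::= [ ]]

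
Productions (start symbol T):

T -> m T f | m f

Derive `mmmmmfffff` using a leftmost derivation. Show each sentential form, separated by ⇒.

T ⇒ mTf   [T -> m T f]
mTf ⇒ mmTff   [T -> m T f]
mmTff ⇒ mmmTfff   [T -> m T f]
mmmTfff ⇒ mmmmTffff   [T -> m T f]
mmmmTffff ⇒ mmmmmfffff   [T -> m f]

T⇒mTf⇒mmTff⇒mmmTfff⇒mmmmTffff⇒mmmmmfffff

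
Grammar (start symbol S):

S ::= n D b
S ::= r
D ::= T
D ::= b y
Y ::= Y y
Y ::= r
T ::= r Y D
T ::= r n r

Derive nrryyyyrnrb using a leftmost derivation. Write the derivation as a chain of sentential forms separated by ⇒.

S ⇒ nDb   [S ::= n D b]
nDb ⇒ nTb   [D ::= T]
nTb ⇒ nrYDb   [T ::= r Y D]
nrYDb ⇒ nrYyDb   [Y ::= Y y]
nrYyDb ⇒ nrYyyDb   [Y ::= Y y]
nrYyyDb ⇒ nrYyyyDb   [Y ::= Y y]
nrYyyyDb ⇒ nrYyyyyDb   [Y ::= Y y]
nrYyyyyDb ⇒ nrryyyyDb   [Y ::= r]
nrryyyyDb ⇒ nrryyyyTb   [D ::= T]
nrryyyyTb ⇒ nrryyyyrnrb   [T ::= r n r]

S ⇒ nDb ⇒ nTb ⇒ nrYDb ⇒ nrYyDb ⇒ nrYyyDb ⇒ nrYyyyDb ⇒ nrYyyyyDb ⇒ nrryyyyDb ⇒ nrryyyyTb ⇒ nrryyyyrnrb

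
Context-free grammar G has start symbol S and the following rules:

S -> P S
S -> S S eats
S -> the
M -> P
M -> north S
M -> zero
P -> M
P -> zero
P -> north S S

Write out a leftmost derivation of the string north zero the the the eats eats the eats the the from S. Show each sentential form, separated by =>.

S => P S   [S -> P S]
P S => north S S S   [P -> north S S]
north S S S => north S S eats S S   [S -> S S eats]
north S S eats S S => north S S eats S eats S S   [S -> S S eats]
north S S eats S eats S S => north P S S eats S eats S S   [S -> P S]
north P S S eats S eats S S => north zero S S eats S eats S S   [P -> zero]
north zero S S eats S eats S S => north zero the S eats S eats S S   [S -> the]
north zero the S eats S eats S S => north zero the S S eats eats S eats S S   [S -> S S eats]
north zero the S S eats eats S eats S S => north zero the the S eats eats S eats S S   [S -> the]
north zero the the S eats eats S eats S S => north zero the the the eats eats S eats S S   [S -> the]
north zero the the the eats eats S eats S S => north zero the the the eats eats the eats S S   [S -> the]
north zero the the the eats eats the eats S S => north zero the the the eats eats the eats the S   [S -> the]
north zero the the the eats eats the eats the S => north zero the the the eats eats the eats the the   [S -> the]

S => P S => north S S S => north S S eats S S => north S S eats S eats S S => north P S S eats S eats S S => north zero S S eats S eats S S => north zero the S eats S eats S S => north zero the S S eats eats S eats S S => north zero the the S eats eats S eats S S => north zero the the the eats eats S eats S S => north zero the the the eats eats the eats S S => north zero the the the eats eats the eats the S => north zero the the the eats eats the eats the the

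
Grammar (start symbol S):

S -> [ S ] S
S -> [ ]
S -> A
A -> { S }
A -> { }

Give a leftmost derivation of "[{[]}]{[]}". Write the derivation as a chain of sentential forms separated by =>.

S => [S]S   [S -> [ S ] S]
[S]S => [A]S   [S -> A]
[A]S => [{S}]S   [A -> { S }]
[{S}]S => [{[]}]S   [S -> [ ]]
[{[]}]S => [{[]}]A   [S -> A]
[{[]}]A => [{[]}]{S}   [A -> { S }]
[{[]}]{S} => [{[]}]{[]}   [S -> [ ]]

S => [S]S => [A]S => [{S}]S => [{[]}]S => [{[]}]A => [{[]}]{S} => [{[]}]{[]}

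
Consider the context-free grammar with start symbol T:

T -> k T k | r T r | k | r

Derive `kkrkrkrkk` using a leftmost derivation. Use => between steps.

T => kTk   [T -> k T k]
kTk => kkTkk   [T -> k T k]
kkTkk => kkrTrkk   [T -> r T r]
kkrTrkk => kkrkTkrkk   [T -> k T k]
kkrkTkrkk => kkrkrkrkk   [T -> r]

T => kTk => kkTkk => kkrTrkk => kkrkTkrkk => kkrkrkrkk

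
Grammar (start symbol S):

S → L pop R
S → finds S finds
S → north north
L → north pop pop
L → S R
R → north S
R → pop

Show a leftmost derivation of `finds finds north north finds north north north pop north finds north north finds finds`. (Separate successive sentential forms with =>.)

S => finds S finds => finds L pop R finds => finds S R pop R finds => finds finds S finds R pop R finds => finds finds north north finds R pop R finds => finds finds north north finds north S pop R finds => finds finds north north finds north north north pop R finds => finds finds north north finds north north north pop north S finds => finds finds north north finds north north north pop north finds S finds finds => finds finds north north finds north north north pop north finds north north finds finds

S => finds S finds   [S → finds S finds]
finds S finds => finds L pop R finds   [S → L pop R]
finds L pop R finds => finds S R pop R finds   [L → S R]
finds S R pop R finds => finds finds S finds R pop R finds   [S → finds S finds]
finds finds S finds R pop R finds => finds finds north north finds R pop R finds   [S → north north]
finds finds north north finds R pop R finds => finds finds north north finds north S pop R finds   [R → north S]
finds finds north north finds north S pop R finds => finds finds north north finds north north north pop R finds   [S → north north]
finds finds north north finds north north north pop R finds => finds finds north north finds north north north pop north S finds   [R → north S]
finds finds north north finds north north north pop north S finds => finds finds north north finds north north north pop north finds S finds finds   [S → finds S finds]
finds finds north north finds north north north pop north finds S finds finds => finds finds north north finds north north north pop north finds north north finds finds   [S → north north]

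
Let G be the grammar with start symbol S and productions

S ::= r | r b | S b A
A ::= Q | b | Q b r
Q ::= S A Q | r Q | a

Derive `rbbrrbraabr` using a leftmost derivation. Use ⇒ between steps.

S ⇒ SbA   [S ::= S b A]
SbA ⇒ rbbA   [S ::= r b]
rbbA ⇒ rbbQbr   [A ::= Q b r]
rbbQbr ⇒ rbbrQbr   [Q ::= r Q]
rbbrQbr ⇒ rbbrSAQbr   [Q ::= S A Q]
rbbrSAQbr ⇒ rbbrrbAQbr   [S ::= r b]
rbbrrbAQbr ⇒ rbbrrbQQbr   [A ::= Q]
rbbrrbQQbr ⇒ rbbrrbrQQbr   [Q ::= r Q]
rbbrrbrQQbr ⇒ rbbrrbraQbr   [Q ::= a]
rbbrrbraQbr ⇒ rbbrrbraabr   [Q ::= a]

S ⇒ SbA ⇒ rbbA ⇒ rbbQbr ⇒ rbbrQbr ⇒ rbbrSAQbr ⇒ rbbrrbAQbr ⇒ rbbrrbQQbr ⇒ rbbrrbrQQbr ⇒ rbbrrbraQbr ⇒ rbbrrbraabr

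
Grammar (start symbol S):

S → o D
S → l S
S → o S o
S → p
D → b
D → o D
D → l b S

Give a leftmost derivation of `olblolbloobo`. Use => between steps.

S => oD   [S → o D]
oD => olbS   [D → l b S]
olbS => olblS   [S → l S]
olblS => olbloD   [S → o D]
olbloD => olblolbS   [D → l b S]
olblolbS => olblolblS   [S → l S]
olblolblS => olblolbloSo   [S → o S o]
olblolbloSo => olblolblooDo   [S → o D]
olblolblooDo => olblolbloobo   [D → b]

S => oD => olbS => olblS => olbloD => olblolbS => olblolblS => olblolbloSo => olblolblooDo => olblolbloobo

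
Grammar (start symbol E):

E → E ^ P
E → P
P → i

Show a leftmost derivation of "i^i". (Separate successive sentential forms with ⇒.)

E ⇒ E^P ⇒ P^P ⇒ i^P ⇒ i^i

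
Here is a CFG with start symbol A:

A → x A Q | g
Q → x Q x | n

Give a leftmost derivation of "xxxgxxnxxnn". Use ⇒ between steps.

A ⇒ xAQ   [A → x A Q]
xAQ ⇒ xxAQQ   [A → x A Q]
xxAQQ ⇒ xxxAQQQ   [A → x A Q]
xxxAQQQ ⇒ xxxgQQQ   [A → g]
xxxgQQQ ⇒ xxxgxQxQQ   [Q → x Q x]
xxxgxQxQQ ⇒ xxxgxxQxxQQ   [Q → x Q x]
xxxgxxQxxQQ ⇒ xxxgxxnxxQQ   [Q → n]
xxxgxxnxxQQ ⇒ xxxgxxnxxnQ   [Q → n]
xxxgxxnxxnQ ⇒ xxxgxxnxxnn   [Q → n]

A⇒xAQ⇒xxAQQ⇒xxxAQQQ⇒xxxgQQQ⇒xxxgxQxQQ⇒xxxgxxQxxQQ⇒xxxgxxnxxQQ⇒xxxgxxnxxnQ⇒xxxgxxnxxnn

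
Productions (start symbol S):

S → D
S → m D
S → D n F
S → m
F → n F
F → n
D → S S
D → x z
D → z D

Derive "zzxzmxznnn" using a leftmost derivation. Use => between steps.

S => DnF => zDnF => zzDnF => zzSSnF => zzDSnF => zzxzSnF => zzxzmDnF => zzxzmxznF => zzxzmxznnF => zzxzmxznnn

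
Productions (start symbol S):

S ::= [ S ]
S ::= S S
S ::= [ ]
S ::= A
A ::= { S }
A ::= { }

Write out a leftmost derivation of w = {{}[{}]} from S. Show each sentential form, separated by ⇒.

S ⇒ A ⇒ {S} ⇒ {SS} ⇒ {AS} ⇒ {{}S} ⇒ {{}[S]} ⇒ {{}[A]} ⇒ {{}[{}]}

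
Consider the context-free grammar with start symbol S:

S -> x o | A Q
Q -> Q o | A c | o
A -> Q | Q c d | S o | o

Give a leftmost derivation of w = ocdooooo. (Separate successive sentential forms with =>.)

S => AQ => SoQ => AQoQ => QcdQoQ => ocdQoQ => ocdQooQ => ocdQoooQ => ocdooooQ => ocdooooo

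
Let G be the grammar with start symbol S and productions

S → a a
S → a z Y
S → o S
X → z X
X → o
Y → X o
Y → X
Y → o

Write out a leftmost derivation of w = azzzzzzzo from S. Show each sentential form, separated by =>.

S => azY   [S → a z Y]
azY => azX   [Y → X]
azX => azzX   [X → z X]
azzX => azzzX   [X → z X]
azzzX => azzzzX   [X → z X]
azzzzX => azzzzzX   [X → z X]
azzzzzX => azzzzzzX   [X → z X]
azzzzzzX => azzzzzzzX   [X → z X]
azzzzzzzX => azzzzzzzo   [X → o]

S => azY => azX => azzX => azzzX => azzzzX => azzzzzX => azzzzzzX => azzzzzzzX => azzzzzzzo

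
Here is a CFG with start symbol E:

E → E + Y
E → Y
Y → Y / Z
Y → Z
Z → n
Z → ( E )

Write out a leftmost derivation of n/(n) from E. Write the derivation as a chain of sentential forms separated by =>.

E=>Y=>Y/Z=>Z/Z=>n/Z=>n/(E)=>n/(Y)=>n/(Z)=>n/(n)

E => Y   [E → Y]
Y => Y/Z   [Y → Y / Z]
Y/Z => Z/Z   [Y → Z]
Z/Z => n/Z   [Z → n]
n/Z => n/(E)   [Z → ( E )]
n/(E) => n/(Y)   [E → Y]
n/(Y) => n/(Z)   [Y → Z]
n/(Z) => n/(n)   [Z → n]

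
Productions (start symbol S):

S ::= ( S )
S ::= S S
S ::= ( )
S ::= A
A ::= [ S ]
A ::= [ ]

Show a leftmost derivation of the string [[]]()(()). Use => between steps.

S => SS => SSS => ASS => [S]SS => [A]SS => [[]]SS => [[]]()S => [[]]()(S) => [[]]()(())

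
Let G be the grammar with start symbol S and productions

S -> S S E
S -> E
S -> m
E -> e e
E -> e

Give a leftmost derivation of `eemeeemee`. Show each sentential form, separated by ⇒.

S ⇒ SSE ⇒ SSESE ⇒ ESESE ⇒ eSESE ⇒ eSSEESE ⇒ eESEESE ⇒ eeSEESE ⇒ eemEESE ⇒ eemeeESE ⇒ eemeeeSE ⇒ eemeeemE ⇒ eemeeemee

S ⇒ SSE   [S -> S S E]
SSE ⇒ SSESE   [S -> S S E]
SSESE ⇒ ESESE   [S -> E]
ESESE ⇒ eSESE   [E -> e]
eSESE ⇒ eSSEESE   [S -> S S E]
eSSEESE ⇒ eESEESE   [S -> E]
eESEESE ⇒ eeSEESE   [E -> e]
eeSEESE ⇒ eemEESE   [S -> m]
eemEESE ⇒ eemeeESE   [E -> e e]
eemeeESE ⇒ eemeeeSE   [E -> e]
eemeeeSE ⇒ eemeeemE   [S -> m]
eemeeemE ⇒ eemeeemee   [E -> e e]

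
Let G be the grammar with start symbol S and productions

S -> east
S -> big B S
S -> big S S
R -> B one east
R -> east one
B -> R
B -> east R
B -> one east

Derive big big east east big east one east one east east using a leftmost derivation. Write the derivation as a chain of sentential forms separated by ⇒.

S ⇒ big S S ⇒ big big S S S ⇒ big big east S S ⇒ big big east east S ⇒ big big east east big B S ⇒ big big east east big east R S ⇒ big big east east big east B one east S ⇒ big big east east big east one east one east S ⇒ big big east east big east one east one east east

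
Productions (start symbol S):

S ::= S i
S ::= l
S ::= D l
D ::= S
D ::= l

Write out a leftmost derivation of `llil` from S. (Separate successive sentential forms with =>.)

S => Dl => Sl => Sil => Dlil => Slil => llil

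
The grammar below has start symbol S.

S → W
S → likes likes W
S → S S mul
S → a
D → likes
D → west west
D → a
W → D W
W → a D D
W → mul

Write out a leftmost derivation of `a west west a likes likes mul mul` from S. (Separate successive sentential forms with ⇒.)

S ⇒ S S mul ⇒ W S mul ⇒ a D D S mul ⇒ a west west D S mul ⇒ a west west a S mul ⇒ a west west a likes likes W mul ⇒ a west west a likes likes mul mul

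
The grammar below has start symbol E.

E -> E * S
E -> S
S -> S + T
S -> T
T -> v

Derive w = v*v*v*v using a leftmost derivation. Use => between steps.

E => E*S   [E -> E * S]
E*S => E*S*S   [E -> E * S]
E*S*S => E*S*S*S   [E -> E * S]
E*S*S*S => S*S*S*S   [E -> S]
S*S*S*S => T*S*S*S   [S -> T]
T*S*S*S => v*S*S*S   [T -> v]
v*S*S*S => v*T*S*S   [S -> T]
v*T*S*S => v*v*S*S   [T -> v]
v*v*S*S => v*v*T*S   [S -> T]
v*v*T*S => v*v*v*S   [T -> v]
v*v*v*S => v*v*v*T   [S -> T]
v*v*v*T => v*v*v*v   [T -> v]

E => E*S => E*S*S => E*S*S*S => S*S*S*S => T*S*S*S => v*S*S*S => v*T*S*S => v*v*S*S => v*v*T*S => v*v*v*S => v*v*v*T => v*v*v*v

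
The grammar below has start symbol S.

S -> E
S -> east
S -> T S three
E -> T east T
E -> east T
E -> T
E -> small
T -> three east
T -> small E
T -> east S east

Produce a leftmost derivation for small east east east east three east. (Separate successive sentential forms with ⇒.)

S ⇒ E ⇒ T ⇒ small E ⇒ small T east T ⇒ small east S east east T ⇒ small east east east east T ⇒ small east east east east three east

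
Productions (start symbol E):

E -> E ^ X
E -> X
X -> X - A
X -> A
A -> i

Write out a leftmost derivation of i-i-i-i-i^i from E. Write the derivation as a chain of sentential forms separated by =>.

E=>E^X=>X^X=>X-A^X=>X-A-A^X=>X-A-A-A^X=>X-A-A-A-A^X=>A-A-A-A-A^X=>i-A-A-A-A^X=>i-i-A-A-A^X=>i-i-i-A-A^X=>i-i-i-i-A^X=>i-i-i-i-i^X=>i-i-i-i-i^A=>i-i-i-i-i^i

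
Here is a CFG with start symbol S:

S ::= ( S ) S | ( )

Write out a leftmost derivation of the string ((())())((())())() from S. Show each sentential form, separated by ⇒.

S ⇒ (S)S   [S ::= ( S ) S]
(S)S ⇒ ((S)S)S   [S ::= ( S ) S]
((S)S)S ⇒ ((())S)S   [S ::= ( )]
((())S)S ⇒ ((())())S   [S ::= ( )]
((())())S ⇒ ((())())(S)S   [S ::= ( S ) S]
((())())(S)S ⇒ ((())())((S)S)S   [S ::= ( S ) S]
((())())((S)S)S ⇒ ((())())((())S)S   [S ::= ( )]
((())())((())S)S ⇒ ((())())((())())S   [S ::= ( )]
((())())((())())S ⇒ ((())())((())())()   [S ::= ( )]

S ⇒ (S)S ⇒ ((S)S)S ⇒ ((())S)S ⇒ ((())())S ⇒ ((())())(S)S ⇒ ((())())((S)S)S ⇒ ((())())((())S)S ⇒ ((())())((())())S ⇒ ((())())((())())()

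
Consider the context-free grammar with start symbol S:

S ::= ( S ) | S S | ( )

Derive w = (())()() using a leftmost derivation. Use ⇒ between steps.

S ⇒ SS   [S ::= S S]
SS ⇒ SSS   [S ::= S S]
SSS ⇒ (S)SS   [S ::= ( S )]
(S)SS ⇒ (())SS   [S ::= ( )]
(())SS ⇒ (())()S   [S ::= ( )]
(())()S ⇒ (())()()   [S ::= ( )]

S ⇒ SS ⇒ SSS ⇒ (S)SS ⇒ (())SS ⇒ (())()S ⇒ (())()()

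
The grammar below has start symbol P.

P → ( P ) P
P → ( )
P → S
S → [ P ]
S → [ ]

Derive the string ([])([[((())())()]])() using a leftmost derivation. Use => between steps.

P => (P)P => (S)P => ([])P => ([])(P)P => ([])(S)P => ([])([P])P => ([])([S])P => ([])([[P]])P => ([])([[(P)P]])P => ([])([[((P)P)P]])P => ([])([[((())P)P]])P => ([])([[((())())P]])P => ([])([[((())())()]])P => ([])([[((())())()]])()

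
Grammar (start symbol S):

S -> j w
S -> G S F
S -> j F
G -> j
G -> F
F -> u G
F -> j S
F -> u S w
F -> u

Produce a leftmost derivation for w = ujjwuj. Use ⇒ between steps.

S ⇒ GSF   [S -> G S F]
GSF ⇒ FSF   [G -> F]
FSF ⇒ uGSF   [F -> u G]
uGSF ⇒ ujSF   [G -> j]
ujSF ⇒ ujjwF   [S -> j w]
ujjwF ⇒ ujjwuG   [F -> u G]
ujjwuG ⇒ ujjwuj   [G -> j]

S ⇒ GSF ⇒ FSF ⇒ uGSF ⇒ ujSF ⇒ ujjwF ⇒ ujjwuG ⇒ ujjwuj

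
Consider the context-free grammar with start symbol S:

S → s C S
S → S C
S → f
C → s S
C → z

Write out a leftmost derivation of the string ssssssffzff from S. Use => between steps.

S => sCS   [S → s C S]
sCS => ssSS   [C → s S]
ssSS => sssCSS   [S → s C S]
sssCSS => ssssSSS   [C → s S]
ssssSSS => ssssSCSS   [S → S C]
ssssSCSS => sssssCSCSS   [S → s C S]
sssssCSCSS => ssssssSSCSS   [C → s S]
ssssssSSCSS => ssssssfSCSS   [S → f]
ssssssfSCSS => ssssssffCSS   [S → f]
ssssssffCSS => ssssssffzSS   [C → z]
ssssssffzSS => ssssssffzfS   [S → f]
ssssssffzfS => ssssssffzff   [S → f]

S => sCS => ssSS => sssCSS => ssssSSS => ssssSCSS => sssssCSCSS => ssssssSSCSS => ssssssfSCSS => ssssssffCSS => ssssssffzSS => ssssssffzfS => ssssssffzff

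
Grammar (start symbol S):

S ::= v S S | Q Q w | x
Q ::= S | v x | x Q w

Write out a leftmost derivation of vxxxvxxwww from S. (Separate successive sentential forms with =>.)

S => QQw => vxQw => vxxQww => vxxxQwww => vxxxSwww => vxxxvSSwww => vxxxvxSwww => vxxxvxxwww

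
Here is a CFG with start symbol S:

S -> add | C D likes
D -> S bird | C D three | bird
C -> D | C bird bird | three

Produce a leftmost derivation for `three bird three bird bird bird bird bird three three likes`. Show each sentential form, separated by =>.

S => C D likes   [S -> C D likes]
C D likes => three D likes   [C -> three]
three D likes => three C D three likes   [D -> C D three]
three C D three likes => three D D three likes   [C -> D]
three D D three likes => three bird D three likes   [D -> bird]
three bird D three likes => three bird C D three three likes   [D -> C D three]
three bird C D three three likes => three bird C bird bird D three three likes   [C -> C bird bird]
three bird C bird bird D three three likes => three bird C bird bird bird bird D three three likes   [C -> C bird bird]
three bird C bird bird bird bird D three three likes => three bird three bird bird bird bird D three three likes   [C -> three]
three bird three bird bird bird bird D three three likes => three bird three bird bird bird bird bird three three likes   [D -> bird]

S => C D likes => three D likes => three C D three likes => three D D three likes => three bird D three likes => three bird C D three three likes => three bird C bird bird D three three likes => three bird C bird bird bird bird D three three likes => three bird three bird bird bird bird D three three likes => three bird three bird bird bird bird bird three three likes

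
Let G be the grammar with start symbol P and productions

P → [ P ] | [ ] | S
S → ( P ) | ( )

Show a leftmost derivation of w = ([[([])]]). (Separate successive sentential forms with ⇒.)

P ⇒ S   [P → S]
S ⇒ (P)   [S → ( P )]
(P) ⇒ ([P])   [P → [ P ]]
([P]) ⇒ ([[P]])   [P → [ P ]]
([[P]]) ⇒ ([[S]])   [P → S]
([[S]]) ⇒ ([[(P)]])   [S → ( P )]
([[(P)]]) ⇒ ([[([])]])   [P → [ ]]

P ⇒ S ⇒ (P) ⇒ ([P]) ⇒ ([[P]]) ⇒ ([[S]]) ⇒ ([[(P)]]) ⇒ ([[([])]])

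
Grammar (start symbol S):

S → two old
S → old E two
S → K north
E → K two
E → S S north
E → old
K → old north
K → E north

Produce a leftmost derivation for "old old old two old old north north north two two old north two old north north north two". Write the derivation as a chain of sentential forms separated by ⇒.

S ⇒ old E two ⇒ old S S north two ⇒ old old E two S north two ⇒ old old S S north two S north two ⇒ old old old E two S north two S north two ⇒ old old old S S north two S north two S north two ⇒ old old old two old S north two S north two S north two ⇒ old old old two old K north north two S north two S north two ⇒ old old old two old old north north north two S north two S north two ⇒ old old old two old old north north north two two old north two S north two ⇒ old old old two old old north north north two two old north two K north north two ⇒ old old old two old old north north north two two old north two old north north north two

S ⇒ old E two   [S → old E two]
old E two ⇒ old S S north two   [E → S S north]
old S S north two ⇒ old old E two S north two   [S → old E two]
old old E two S north two ⇒ old old S S north two S north two   [E → S S north]
old old S S north two S north two ⇒ old old old E two S north two S north two   [S → old E two]
old old old E two S north two S north two ⇒ old old old S S north two S north two S north two   [E → S S north]
old old old S S north two S north two S north two ⇒ old old old two old S north two S north two S north two   [S → two old]
old old old two old S north two S north two S north two ⇒ old old old two old K north north two S north two S north two   [S → K north]
old old old two old K north north two S north two S north two ⇒ old old old two old old north north north two S north two S north two   [K → old north]
old old old two old old north north north two S north two S north two ⇒ old old old two old old north north north two two old north two S north two   [S → two old]
old old old two old old north north north two two old north two S north two ⇒ old old old two old old north north north two two old north two K north north two   [S → K north]
old old old two old old north north north two two old north two K north north two ⇒ old old old two old old north north north two two old north two old north north north two   [K → old north]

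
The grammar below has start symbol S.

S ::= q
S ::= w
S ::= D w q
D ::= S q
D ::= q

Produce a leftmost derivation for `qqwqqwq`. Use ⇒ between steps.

S⇒Dwq⇒Sqwq⇒Dwqqwq⇒Sqwqqwq⇒qqwqqwq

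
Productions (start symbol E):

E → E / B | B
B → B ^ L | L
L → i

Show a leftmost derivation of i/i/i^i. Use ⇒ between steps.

E ⇒ E/B ⇒ E/B/B ⇒ B/B/B ⇒ L/B/B ⇒ i/B/B ⇒ i/L/B ⇒ i/i/B ⇒ i/i/B^L ⇒ i/i/L^L ⇒ i/i/i^L ⇒ i/i/i^i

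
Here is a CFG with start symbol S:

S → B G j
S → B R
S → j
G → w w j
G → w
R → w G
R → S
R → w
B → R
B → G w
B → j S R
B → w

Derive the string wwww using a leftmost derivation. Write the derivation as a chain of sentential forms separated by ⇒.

S ⇒ BR ⇒ RR ⇒ wR ⇒ wS ⇒ wBR ⇒ wGwR ⇒ wwwR ⇒ wwww

S ⇒ BR   [S → B R]
BR ⇒ RR   [B → R]
RR ⇒ wR   [R → w]
wR ⇒ wS   [R → S]
wS ⇒ wBR   [S → B R]
wBR ⇒ wGwR   [B → G w]
wGwR ⇒ wwwR   [G → w]
wwwR ⇒ wwww   [R → w]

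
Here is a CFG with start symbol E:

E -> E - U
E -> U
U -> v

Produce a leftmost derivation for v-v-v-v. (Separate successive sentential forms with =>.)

E => E-U => E-U-U => E-U-U-U => U-U-U-U => v-U-U-U => v-v-U-U => v-v-v-U => v-v-v-v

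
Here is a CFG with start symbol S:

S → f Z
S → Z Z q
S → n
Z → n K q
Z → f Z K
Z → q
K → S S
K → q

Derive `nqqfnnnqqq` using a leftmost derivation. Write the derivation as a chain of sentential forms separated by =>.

S => ZZq => nKqZq => nqqZq => nqqfZKq => nqqfnKqKq => nqqfnSSqKq => nqqfnnSqKq => nqqfnnnqKq => nqqfnnnqqq

S => ZZq   [S → Z Z q]
ZZq => nKqZq   [Z → n K q]
nKqZq => nqqZq   [K → q]
nqqZq => nqqfZKq   [Z → f Z K]
nqqfZKq => nqqfnKqKq   [Z → n K q]
nqqfnKqKq => nqqfnSSqKq   [K → S S]
nqqfnSSqKq => nqqfnnSqKq   [S → n]
nqqfnnSqKq => nqqfnnnqKq   [S → n]
nqqfnnnqKq => nqqfnnnqqq   [K → q]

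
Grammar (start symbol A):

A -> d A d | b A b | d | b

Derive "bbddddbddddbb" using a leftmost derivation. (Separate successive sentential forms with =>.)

A => bAb => bbAbb => bbdAdbb => bbddAddbb => bbdddAdddbb => bbddddAddddbb => bbddddbddddbb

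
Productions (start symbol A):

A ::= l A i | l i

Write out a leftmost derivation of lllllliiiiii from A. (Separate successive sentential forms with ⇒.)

A⇒lAi⇒llAii⇒lllAiii⇒llllAiiii⇒lllllAiiiii⇒lllllliiiiii

A ⇒ lAi   [A ::= l A i]
lAi ⇒ llAii   [A ::= l A i]
llAii ⇒ lllAiii   [A ::= l A i]
lllAiii ⇒ llllAiiii   [A ::= l A i]
llllAiiii ⇒ lllllAiiiii   [A ::= l A i]
lllllAiiiii ⇒ lllllliiiiii   [A ::= l i]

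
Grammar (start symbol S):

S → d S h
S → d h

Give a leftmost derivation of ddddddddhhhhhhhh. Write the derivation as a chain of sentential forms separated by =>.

S => dSh => ddShh => dddShhh => ddddShhhh => dddddShhhhh => ddddddShhhhhh => dddddddShhhhhhh => ddddddddhhhhhhhh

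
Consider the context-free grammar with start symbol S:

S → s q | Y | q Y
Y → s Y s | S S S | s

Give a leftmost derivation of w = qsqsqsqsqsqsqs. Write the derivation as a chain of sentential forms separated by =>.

S => qY   [S → q Y]
qY => qsYs   [Y → s Y s]
qsYs => qsSSSs   [Y → S S S]
qsSSSs => qsqYSSs   [S → q Y]
qsqYSSs => qsqSSSSSs   [Y → S S S]
qsqSSSSSs => qsqsqSSSSs   [S → s q]
qsqsqSSSSs => qsqsqsqSSSs   [S → s q]
qsqsqsqSSSs => qsqsqsqsqSSs   [S → s q]
qsqsqsqsqSSs => qsqsqsqsqsqSs   [S → s q]
qsqsqsqsqsqSs => qsqsqsqsqsqsqs   [S → s q]

S=>qY=>qsYs=>qsSSSs=>qsqYSSs=>qsqSSSSSs=>qsqsqSSSSs=>qsqsqsqSSSs=>qsqsqsqsqSSs=>qsqsqsqsqsqSs=>qsqsqsqsqsqsqs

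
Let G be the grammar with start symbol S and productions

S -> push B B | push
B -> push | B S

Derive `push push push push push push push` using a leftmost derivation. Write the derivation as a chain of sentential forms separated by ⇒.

S ⇒ push B B   [S -> push B B]
push B B ⇒ push B S B   [B -> B S]
push B S B ⇒ push B S S B   [B -> B S]
push B S S B ⇒ push push S S B   [B -> push]
push push S S B ⇒ push push push B B S B   [S -> push B B]
push push push B B S B ⇒ push push push push B S B   [B -> push]
push push push push B S B ⇒ push push push push push S B   [B -> push]
push push push push push S B ⇒ push push push push push push B   [S -> push]
push push push push push push B ⇒ push push push push push push push   [B -> push]

S ⇒ push B B ⇒ push B S B ⇒ push B S S B ⇒ push push S S B ⇒ push push push B B S B ⇒ push push push push B S B ⇒ push push push push push S B ⇒ push push push push push push B ⇒ push push push push push push push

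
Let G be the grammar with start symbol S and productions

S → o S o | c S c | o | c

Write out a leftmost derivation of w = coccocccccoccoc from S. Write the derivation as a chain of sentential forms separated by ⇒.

S⇒cSc⇒coSoc⇒cocScoc⇒coccSccoc⇒coccoSoccoc⇒coccocScoccoc⇒coccoccSccoccoc⇒coccocccccoccoc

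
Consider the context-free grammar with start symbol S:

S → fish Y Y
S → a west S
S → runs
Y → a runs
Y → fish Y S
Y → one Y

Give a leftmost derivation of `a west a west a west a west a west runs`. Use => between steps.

S => a west S => a west a west S => a west a west a west S => a west a west a west a west S => a west a west a west a west a west S => a west a west a west a west a west runs

S => a west S   [S → a west S]
a west S => a west a west S   [S → a west S]
a west a west S => a west a west a west S   [S → a west S]
a west a west a west S => a west a west a west a west S   [S → a west S]
a west a west a west a west S => a west a west a west a west a west S   [S → a west S]
a west a west a west a west a west S => a west a west a west a west a west runs   [S → runs]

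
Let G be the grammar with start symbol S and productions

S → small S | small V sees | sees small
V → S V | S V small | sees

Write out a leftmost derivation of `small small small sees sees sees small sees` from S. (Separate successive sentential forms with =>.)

S => small V sees => small S V small sees => small small S V small sees => small small small V sees V small sees => small small small sees sees V small sees => small small small sees sees sees small sees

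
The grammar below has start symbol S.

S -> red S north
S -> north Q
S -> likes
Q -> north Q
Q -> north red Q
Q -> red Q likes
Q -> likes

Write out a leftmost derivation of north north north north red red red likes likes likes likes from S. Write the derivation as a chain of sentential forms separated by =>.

S => north Q => north north Q => north north north Q => north north north north Q => north north north north red Q likes => north north north north red red Q likes likes => north north north north red red red Q likes likes likes => north north north north red red red likes likes likes likes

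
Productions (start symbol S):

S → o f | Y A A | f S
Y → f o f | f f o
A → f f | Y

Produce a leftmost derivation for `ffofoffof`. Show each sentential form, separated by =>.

S => YAA   [S → Y A A]
YAA => ffoAA   [Y → f f o]
ffoAA => ffoYA   [A → Y]
ffoYA => ffofofA   [Y → f o f]
ffofofA => ffofofY   [A → Y]
ffofofY => ffofoffof   [Y → f o f]

S=>YAA=>ffoAA=>ffoYA=>ffofofA=>ffofofY=>ffofoffof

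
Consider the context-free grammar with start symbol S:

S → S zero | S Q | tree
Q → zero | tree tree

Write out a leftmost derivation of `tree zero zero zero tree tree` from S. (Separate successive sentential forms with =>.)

S => S Q   [S → S Q]
S Q => S zero Q   [S → S zero]
S zero Q => S Q zero Q   [S → S Q]
S Q zero Q => S Q Q zero Q   [S → S Q]
S Q Q zero Q => tree Q Q zero Q   [S → tree]
tree Q Q zero Q => tree zero Q zero Q   [Q → zero]
tree zero Q zero Q => tree zero zero zero Q   [Q → zero]
tree zero zero zero Q => tree zero zero zero tree tree   [Q → tree tree]

S => S Q => S zero Q => S Q zero Q => S Q Q zero Q => tree Q Q zero Q => tree zero Q zero Q => tree zero zero zero Q => tree zero zero zero tree tree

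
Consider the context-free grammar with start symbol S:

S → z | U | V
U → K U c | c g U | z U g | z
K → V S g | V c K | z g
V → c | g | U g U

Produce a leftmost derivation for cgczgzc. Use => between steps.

S=>U=>cgU=>cgKUc=>cgVSgUc=>cgcSgUc=>cgczgUc=>cgczgzc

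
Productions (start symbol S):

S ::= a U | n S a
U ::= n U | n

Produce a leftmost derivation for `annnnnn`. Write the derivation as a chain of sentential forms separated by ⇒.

S ⇒ aU   [S ::= a U]
aU ⇒ anU   [U ::= n U]
anU ⇒ annU   [U ::= n U]
annU ⇒ annnU   [U ::= n U]
annnU ⇒ annnnU   [U ::= n U]
annnnU ⇒ annnnnU   [U ::= n U]
annnnnU ⇒ annnnnn   [U ::= n]

S⇒aU⇒anU⇒annU⇒annnU⇒annnnU⇒annnnnU⇒annnnnn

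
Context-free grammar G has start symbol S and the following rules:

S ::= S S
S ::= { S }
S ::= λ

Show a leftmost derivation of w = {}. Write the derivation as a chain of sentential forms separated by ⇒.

S⇒SS⇒SSS⇒SSSS⇒SSSSS⇒SSSSSS⇒SSSSSSS⇒{S}SSSSSS⇒{}SSSSSS⇒{}SSSSS⇒{}SSSS⇒{}SSS⇒{}SS⇒{}S⇒{}

S ⇒ SS   [S ::= S S]
SS ⇒ SSS   [S ::= S S]
SSS ⇒ SSSS   [S ::= S S]
SSSS ⇒ SSSSS   [S ::= S S]
SSSSS ⇒ SSSSSS   [S ::= S S]
SSSSSS ⇒ SSSSSSS   [S ::= S S]
SSSSSSS ⇒ {S}SSSSSS   [S ::= { S }]
{S}SSSSSS ⇒ {}SSSSSS   [S ::= λ]
{}SSSSSS ⇒ {}SSSSS   [S ::= λ]
{}SSSSS ⇒ {}SSSS   [S ::= λ]
{}SSSS ⇒ {}SSS   [S ::= λ]
{}SSS ⇒ {}SS   [S ::= λ]
{}SS ⇒ {}S   [S ::= λ]
{}S ⇒ {}   [S ::= λ]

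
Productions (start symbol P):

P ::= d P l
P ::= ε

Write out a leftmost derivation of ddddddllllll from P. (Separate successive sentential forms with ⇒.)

P ⇒ dPl   [P ::= d P l]
dPl ⇒ ddPll   [P ::= d P l]
ddPll ⇒ dddPlll   [P ::= d P l]
dddPlll ⇒ ddddPllll   [P ::= d P l]
ddddPllll ⇒ dddddPlllll   [P ::= d P l]
dddddPlllll ⇒ ddddddPllllll   [P ::= d P l]
ddddddPllllll ⇒ ddddddllllll   [P ::= ε]

P ⇒ dPl ⇒ ddPll ⇒ dddPlll ⇒ ddddPllll ⇒ dddddPlllll ⇒ ddddddPllllll ⇒ ddddddllllll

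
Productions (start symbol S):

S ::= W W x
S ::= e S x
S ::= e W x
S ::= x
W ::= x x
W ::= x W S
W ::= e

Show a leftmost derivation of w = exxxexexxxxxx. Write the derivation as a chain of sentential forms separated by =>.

S => eSx   [S ::= e S x]
eSx => eWWxx   [S ::= W W x]
eWWxx => exWSWxx   [W ::= x W S]
exWSWxx => exxxSWxx   [W ::= x x]
exxxSWxx => exxxeWxWxx   [S ::= e W x]
exxxeWxWxx => exxxexWSxWxx   [W ::= x W S]
exxxexWSxWxx => exxxexeSxWxx   [W ::= e]
exxxexeSxWxx => exxxexexxWxx   [S ::= x]
exxxexexxWxx => exxxexexxxxxx   [W ::= x x]

S => eSx => eWWxx => exWSWxx => exxxSWxx => exxxeWxWxx => exxxexWSxWxx => exxxexeSxWxx => exxxexexxWxx => exxxexexxxxxx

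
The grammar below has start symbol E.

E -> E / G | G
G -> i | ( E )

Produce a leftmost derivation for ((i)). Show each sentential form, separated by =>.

E => G => (E) => (G) => ((E)) => ((G)) => ((i))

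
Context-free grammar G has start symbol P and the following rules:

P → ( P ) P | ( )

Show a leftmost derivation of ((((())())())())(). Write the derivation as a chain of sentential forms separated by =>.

P => (P)P => ((P)P)P => (((P)P)P)P => ((((P)P)P)P)P => ((((())P)P)P)P => ((((())())P)P)P => ((((())())())P)P => ((((())())())())P => ((((())())())())()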